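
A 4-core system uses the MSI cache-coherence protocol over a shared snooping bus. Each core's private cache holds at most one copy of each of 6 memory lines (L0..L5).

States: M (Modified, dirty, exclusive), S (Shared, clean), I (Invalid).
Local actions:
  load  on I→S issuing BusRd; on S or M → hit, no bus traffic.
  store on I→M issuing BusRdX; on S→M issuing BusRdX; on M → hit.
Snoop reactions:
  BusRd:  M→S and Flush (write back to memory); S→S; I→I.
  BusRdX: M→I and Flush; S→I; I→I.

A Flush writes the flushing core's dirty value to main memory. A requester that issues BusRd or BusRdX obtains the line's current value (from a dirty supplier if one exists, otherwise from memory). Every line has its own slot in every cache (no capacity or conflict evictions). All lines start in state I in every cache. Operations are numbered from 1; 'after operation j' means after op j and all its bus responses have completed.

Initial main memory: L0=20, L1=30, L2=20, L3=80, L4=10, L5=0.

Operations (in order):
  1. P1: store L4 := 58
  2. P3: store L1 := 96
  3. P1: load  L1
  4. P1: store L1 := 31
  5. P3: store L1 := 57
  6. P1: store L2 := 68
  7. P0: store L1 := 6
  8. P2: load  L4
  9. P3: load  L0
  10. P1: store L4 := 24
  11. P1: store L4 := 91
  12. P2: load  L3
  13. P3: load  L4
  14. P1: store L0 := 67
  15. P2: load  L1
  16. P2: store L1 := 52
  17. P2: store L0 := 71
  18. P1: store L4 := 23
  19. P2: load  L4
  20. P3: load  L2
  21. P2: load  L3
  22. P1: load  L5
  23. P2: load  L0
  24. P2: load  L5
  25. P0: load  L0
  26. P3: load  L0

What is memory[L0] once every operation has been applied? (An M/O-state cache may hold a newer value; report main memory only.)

[1] P1: store L4 := 58 | P0:I, P1:M(58), P2:I, P3:I | bus: BusRdX
[2] P3: store L1 := 96 | P0:I, P1:I, P2:I, P3:M(96) | bus: BusRdX
[3] P1: load  L1 | P0:I, P1:S(96), P2:I, P3:S(96) | bus: BusRd,Flush
[4] P1: store L1 := 31 | P0:I, P1:M(31), P2:I, P3:I | bus: BusRdX
[5] P3: store L1 := 57 | P0:I, P1:I, P2:I, P3:M(57) | bus: BusRdX,Flush
[6] P1: store L2 := 68 | P0:I, P1:M(68), P2:I, P3:I | bus: BusRdX
[7] P0: store L1 := 6 | P0:M(6), P1:I, P2:I, P3:I | bus: BusRdX,Flush
[8] P2: load  L4 | P0:I, P1:S(58), P2:S(58), P3:I | bus: BusRd,Flush
[9] P3: load  L0 | P0:I, P1:I, P2:I, P3:S(20) | bus: BusRd
[10] P1: store L4 := 24 | P0:I, P1:M(24), P2:I, P3:I | bus: BusRdX
[11] P1: store L4 := 91 | P0:I, P1:M(91), P2:I, P3:I | bus: none
[12] P2: load  L3 | P0:I, P1:I, P2:S(80), P3:I | bus: BusRd
[13] P3: load  L4 | P0:I, P1:S(91), P2:I, P3:S(91) | bus: BusRd,Flush
[14] P1: store L0 := 67 | P0:I, P1:M(67), P2:I, P3:I | bus: BusRdX
[15] P2: load  L1 | P0:S(6), P1:I, P2:S(6), P3:I | bus: BusRd,Flush
[16] P2: store L1 := 52 | P0:I, P1:I, P2:M(52), P3:I | bus: BusRdX
[17] P2: store L0 := 71 | P0:I, P1:I, P2:M(71), P3:I | bus: BusRdX,Flush
[18] P1: store L4 := 23 | P0:I, P1:M(23), P2:I, P3:I | bus: BusRdX
[19] P2: load  L4 | P0:I, P1:S(23), P2:S(23), P3:I | bus: BusRd,Flush
[20] P3: load  L2 | P0:I, P1:S(68), P2:I, P3:S(68) | bus: BusRd,Flush
[21] P2: load  L3 | P0:I, P1:I, P2:S(80), P3:I | bus: none
[22] P1: load  L5 | P0:I, P1:S(0), P2:I, P3:I | bus: BusRd
[23] P2: load  L0 | P0:I, P1:I, P2:M(71), P3:I | bus: none
[24] P2: load  L5 | P0:I, P1:S(0), P2:S(0), P3:I | bus: BusRd
[25] P0: load  L0 | P0:S(71), P1:I, P2:S(71), P3:I | bus: BusRd,Flush
[26] P3: load  L0 | P0:S(71), P1:I, P2:S(71), P3:S(71) | bus: BusRd

memory[L0] = 71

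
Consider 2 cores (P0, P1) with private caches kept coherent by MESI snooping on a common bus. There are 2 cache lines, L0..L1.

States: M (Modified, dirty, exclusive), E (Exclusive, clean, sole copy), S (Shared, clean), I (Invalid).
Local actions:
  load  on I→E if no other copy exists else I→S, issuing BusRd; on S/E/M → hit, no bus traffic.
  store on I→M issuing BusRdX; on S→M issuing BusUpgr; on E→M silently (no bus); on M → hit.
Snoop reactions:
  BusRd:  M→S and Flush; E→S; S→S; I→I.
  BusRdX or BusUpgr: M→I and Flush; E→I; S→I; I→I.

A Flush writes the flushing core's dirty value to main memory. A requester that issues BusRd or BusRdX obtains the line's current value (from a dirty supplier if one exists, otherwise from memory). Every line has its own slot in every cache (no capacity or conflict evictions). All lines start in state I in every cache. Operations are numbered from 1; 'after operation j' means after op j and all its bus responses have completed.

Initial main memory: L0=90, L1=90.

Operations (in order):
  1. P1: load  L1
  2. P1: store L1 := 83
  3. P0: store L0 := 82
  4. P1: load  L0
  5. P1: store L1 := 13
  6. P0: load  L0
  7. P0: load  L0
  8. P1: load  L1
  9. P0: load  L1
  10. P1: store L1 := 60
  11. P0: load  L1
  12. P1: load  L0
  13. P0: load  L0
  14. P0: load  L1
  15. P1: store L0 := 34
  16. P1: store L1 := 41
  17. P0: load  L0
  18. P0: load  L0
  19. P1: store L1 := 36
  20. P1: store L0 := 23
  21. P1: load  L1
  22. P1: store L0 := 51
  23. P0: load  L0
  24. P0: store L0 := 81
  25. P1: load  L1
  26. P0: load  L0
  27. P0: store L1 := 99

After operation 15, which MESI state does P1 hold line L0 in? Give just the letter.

state = M

step 1: P1: load  L1  ⟶  IE  (L1)  txn=BusRd  M[L1]=90
step 2: P1: store L1 := 83  ⟶  IM  (L1)  txn=∅  M[L1]=90
step 3: P0: store L0 := 82  ⟶  MI  (L0)  txn=BusRdX  M[L0]=90
step 4: P1: load  L0  ⟶  SS  (L0)  txn=BusRd+Flush  M[L0]=82
step 5: P1: store L1 := 13  ⟶  IM  (L1)  txn=∅  M[L1]=90
step 6: P0: load  L0  ⟶  SS  (L0)  txn=∅  M[L0]=82
step 7: P0: load  L0  ⟶  SS  (L0)  txn=∅  M[L0]=82
step 8: P1: load  L1  ⟶  IM  (L1)  txn=∅  M[L1]=90
step 9: P0: load  L1  ⟶  SS  (L1)  txn=BusRd+Flush  M[L1]=13
step 10: P1: store L1 := 60  ⟶  IM  (L1)  txn=BusUpgr  M[L1]=13
step 11: P0: load  L1  ⟶  SS  (L1)  txn=BusRd+Flush  M[L1]=60
step 12: P1: load  L0  ⟶  SS  (L0)  txn=∅  M[L0]=82
step 13: P0: load  L0  ⟶  SS  (L0)  txn=∅  M[L0]=82
step 14: P0: load  L1  ⟶  SS  (L1)  txn=∅  M[L1]=60
step 15: P1: store L0 := 34  ⟶  IM  (L0)  txn=BusUpgr  M[L0]=82
step 16: P1: store L1 := 41  ⟶  IM  (L1)  txn=BusUpgr  M[L1]=60
step 17: P0: load  L0  ⟶  SS  (L0)  txn=BusRd+Flush  M[L0]=34
step 18: P0: load  L0  ⟶  SS  (L0)  txn=∅  M[L0]=34
step 19: P1: store L1 := 36  ⟶  IM  (L1)  txn=∅  M[L1]=60
step 20: P1: store L0 := 23  ⟶  IM  (L0)  txn=BusUpgr  M[L0]=34
step 21: P1: load  L1  ⟶  IM  (L1)  txn=∅  M[L1]=60
step 22: P1: store L0 := 51  ⟶  IM  (L0)  txn=∅  M[L0]=34
step 23: P0: load  L0  ⟶  SS  (L0)  txn=BusRd+Flush  M[L0]=51
step 24: P0: store L0 := 81  ⟶  MI  (L0)  txn=BusUpgr  M[L0]=51
step 25: P1: load  L1  ⟶  IM  (L1)  txn=∅  M[L1]=60
step 26: P0: load  L0  ⟶  MI  (L0)  txn=∅  M[L0]=51
step 27: P0: store L1 := 99  ⟶  MI  (L1)  txn=BusRdX+Flush  M[L1]=36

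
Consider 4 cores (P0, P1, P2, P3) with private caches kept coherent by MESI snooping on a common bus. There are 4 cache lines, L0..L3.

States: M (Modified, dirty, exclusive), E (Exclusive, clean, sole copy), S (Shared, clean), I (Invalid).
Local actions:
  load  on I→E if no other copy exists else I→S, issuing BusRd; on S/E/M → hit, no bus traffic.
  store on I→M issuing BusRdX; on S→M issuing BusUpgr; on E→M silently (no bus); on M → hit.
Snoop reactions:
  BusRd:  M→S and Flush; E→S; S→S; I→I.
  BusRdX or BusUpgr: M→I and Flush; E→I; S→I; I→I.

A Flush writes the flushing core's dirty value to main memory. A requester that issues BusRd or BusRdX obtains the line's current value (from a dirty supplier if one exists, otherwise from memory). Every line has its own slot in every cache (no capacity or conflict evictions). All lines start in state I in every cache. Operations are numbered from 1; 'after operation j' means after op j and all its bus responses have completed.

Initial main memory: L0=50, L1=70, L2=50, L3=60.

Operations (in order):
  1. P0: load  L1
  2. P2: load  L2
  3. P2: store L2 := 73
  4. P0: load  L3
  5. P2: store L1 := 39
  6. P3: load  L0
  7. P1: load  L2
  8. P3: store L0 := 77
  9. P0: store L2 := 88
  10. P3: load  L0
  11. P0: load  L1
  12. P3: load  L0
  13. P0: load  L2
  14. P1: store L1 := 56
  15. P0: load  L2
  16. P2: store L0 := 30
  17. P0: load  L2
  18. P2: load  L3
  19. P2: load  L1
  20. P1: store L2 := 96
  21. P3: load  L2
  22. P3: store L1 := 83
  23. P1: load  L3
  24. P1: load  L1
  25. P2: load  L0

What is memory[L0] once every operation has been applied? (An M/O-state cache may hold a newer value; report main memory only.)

memory[L0] = 77

  op1 P0: load  L1 → E/I/I/I on L1; bus BusRd; mem=70
  op2 P2: load  L2 → I/I/E/I on L2; bus BusRd; mem=50
  op3 P2: store L2 := 73 → I/I/M/I on L2; bus (none); mem=50
  op4 P0: load  L3 → E/I/I/I on L3; bus BusRd; mem=60
  op5 P2: store L1 := 39 → I/I/M/I on L1; bus BusRdX; mem=70
  op6 P3: load  L0 → I/I/I/E on L0; bus BusRd; mem=50
  op7 P1: load  L2 → I/S/S/I on L2; bus BusRd Flush; mem=73
  op8 P3: store L0 := 77 → I/I/I/M on L0; bus (none); mem=50
  op9 P0: store L2 := 88 → M/I/I/I on L2; bus BusRdX; mem=73
  op10 P3: load  L0 → I/I/I/M on L0; bus (none); mem=50
  op11 P0: load  L1 → S/I/S/I on L1; bus BusRd Flush; mem=39
  op12 P3: load  L0 → I/I/I/M on L0; bus (none); mem=50
  op13 P0: load  L2 → M/I/I/I on L2; bus (none); mem=73
  op14 P1: store L1 := 56 → I/M/I/I on L1; bus BusRdX; mem=39
  op15 P0: load  L2 → M/I/I/I on L2; bus (none); mem=73
  op16 P2: store L0 := 30 → I/I/M/I on L0; bus BusRdX Flush; mem=77
  op17 P0: load  L2 → M/I/I/I on L2; bus (none); mem=73
  op18 P2: load  L3 → S/I/S/I on L3; bus BusRd; mem=60
  op19 P2: load  L1 → I/S/S/I on L1; bus BusRd Flush; mem=56
  op20 P1: store L2 := 96 → I/M/I/I on L2; bus BusRdX Flush; mem=88
  op21 P3: load  L2 → I/S/I/S on L2; bus BusRd Flush; mem=96
  op22 P3: store L1 := 83 → I/I/I/M on L1; bus BusRdX; mem=56
  op23 P1: load  L3 → S/S/S/I on L3; bus BusRd; mem=60
  op24 P1: load  L1 → I/S/I/S on L1; bus BusRd Flush; mem=83
  op25 P2: load  L0 → I/I/M/I on L0; bus (none); mem=77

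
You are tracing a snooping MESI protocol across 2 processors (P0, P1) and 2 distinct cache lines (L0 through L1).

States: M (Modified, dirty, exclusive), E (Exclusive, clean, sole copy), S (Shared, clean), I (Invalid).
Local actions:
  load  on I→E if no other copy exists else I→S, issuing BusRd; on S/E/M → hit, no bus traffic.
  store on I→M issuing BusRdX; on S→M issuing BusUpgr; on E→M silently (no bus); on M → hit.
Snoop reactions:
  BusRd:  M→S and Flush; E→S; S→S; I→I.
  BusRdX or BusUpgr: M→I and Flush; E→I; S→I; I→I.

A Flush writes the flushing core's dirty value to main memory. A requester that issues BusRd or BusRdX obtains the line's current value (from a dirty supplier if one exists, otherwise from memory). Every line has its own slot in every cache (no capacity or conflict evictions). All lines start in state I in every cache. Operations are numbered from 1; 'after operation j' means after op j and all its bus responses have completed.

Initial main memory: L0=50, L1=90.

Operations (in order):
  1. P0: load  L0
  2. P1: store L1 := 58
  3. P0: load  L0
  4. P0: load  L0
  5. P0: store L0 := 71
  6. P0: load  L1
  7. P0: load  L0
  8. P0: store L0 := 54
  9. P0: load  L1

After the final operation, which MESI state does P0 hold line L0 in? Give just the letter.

state = M

[1] P0: load  L0 | P0:E(50), P1:I | bus: BusRd
[2] P1: store L1 := 58 | P0:I, P1:M(58) | bus: BusRdX
[3] P0: load  L0 | P0:E(50), P1:I | bus: none
[4] P0: load  L0 | P0:E(50), P1:I | bus: none
[5] P0: store L0 := 71 | P0:M(71), P1:I | bus: none
[6] P0: load  L1 | P0:S(58), P1:S(58) | bus: BusRd,Flush
[7] P0: load  L0 | P0:M(71), P1:I | bus: none
[8] P0: store L0 := 54 | P0:M(54), P1:I | bus: none
[9] P0: load  L1 | P0:S(58), P1:S(58) | bus: none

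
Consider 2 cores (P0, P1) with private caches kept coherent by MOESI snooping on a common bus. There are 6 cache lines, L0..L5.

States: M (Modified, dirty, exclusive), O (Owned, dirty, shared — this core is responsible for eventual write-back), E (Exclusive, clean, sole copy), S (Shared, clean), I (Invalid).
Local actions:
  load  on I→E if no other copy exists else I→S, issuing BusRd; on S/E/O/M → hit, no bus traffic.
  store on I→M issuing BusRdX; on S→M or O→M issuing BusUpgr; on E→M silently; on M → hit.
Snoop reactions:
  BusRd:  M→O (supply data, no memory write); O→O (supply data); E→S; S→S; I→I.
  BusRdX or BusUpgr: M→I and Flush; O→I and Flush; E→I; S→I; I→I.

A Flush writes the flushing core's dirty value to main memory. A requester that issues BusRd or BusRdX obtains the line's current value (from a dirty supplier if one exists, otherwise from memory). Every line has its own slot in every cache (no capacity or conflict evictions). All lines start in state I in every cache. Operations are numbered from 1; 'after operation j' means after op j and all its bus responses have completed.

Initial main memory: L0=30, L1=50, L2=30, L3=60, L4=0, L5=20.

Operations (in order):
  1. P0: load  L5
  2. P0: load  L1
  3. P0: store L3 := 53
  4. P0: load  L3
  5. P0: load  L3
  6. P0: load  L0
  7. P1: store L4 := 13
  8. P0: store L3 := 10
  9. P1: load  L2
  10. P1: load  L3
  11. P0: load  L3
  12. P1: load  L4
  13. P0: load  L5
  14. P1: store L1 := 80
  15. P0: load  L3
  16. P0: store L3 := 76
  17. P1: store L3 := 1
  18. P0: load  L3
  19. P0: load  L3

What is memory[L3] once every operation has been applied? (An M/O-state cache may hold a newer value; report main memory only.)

memory[L3] = 76

step 1: P0: load  L5  ⟶  EI  (L5)  txn=BusRd  M[L5]=20
step 2: P0: load  L1  ⟶  EI  (L1)  txn=BusRd  M[L1]=50
step 3: P0: store L3 := 53  ⟶  MI  (L3)  txn=BusRdX  M[L3]=60
step 4: P0: load  L3  ⟶  MI  (L3)  txn=∅  M[L3]=60
step 5: P0: load  L3  ⟶  MI  (L3)  txn=∅  M[L3]=60
step 6: P0: load  L0  ⟶  EI  (L0)  txn=BusRd  M[L0]=30
step 7: P1: store L4 := 13  ⟶  IM  (L4)  txn=BusRdX  M[L4]=0
step 8: P0: store L3 := 10  ⟶  MI  (L3)  txn=∅  M[L3]=60
step 9: P1: load  L2  ⟶  IE  (L2)  txn=BusRd  M[L2]=30
step 10: P1: load  L3  ⟶  OS  (L3)  txn=BusRd  M[L3]=60
step 11: P0: load  L3  ⟶  OS  (L3)  txn=∅  M[L3]=60
step 12: P1: load  L4  ⟶  IM  (L4)  txn=∅  M[L4]=0
step 13: P0: load  L5  ⟶  EI  (L5)  txn=∅  M[L5]=20
step 14: P1: store L1 := 80  ⟶  IM  (L1)  txn=BusRdX  M[L1]=50
step 15: P0: load  L3  ⟶  OS  (L3)  txn=∅  M[L3]=60
step 16: P0: store L3 := 76  ⟶  MI  (L3)  txn=BusUpgr  M[L3]=60
step 17: P1: store L3 := 1  ⟶  IM  (L3)  txn=BusRdX+Flush  M[L3]=76
step 18: P0: load  L3  ⟶  SO  (L3)  txn=BusRd  M[L3]=76
step 19: P0: load  L3  ⟶  SO  (L3)  txn=∅  M[L3]=76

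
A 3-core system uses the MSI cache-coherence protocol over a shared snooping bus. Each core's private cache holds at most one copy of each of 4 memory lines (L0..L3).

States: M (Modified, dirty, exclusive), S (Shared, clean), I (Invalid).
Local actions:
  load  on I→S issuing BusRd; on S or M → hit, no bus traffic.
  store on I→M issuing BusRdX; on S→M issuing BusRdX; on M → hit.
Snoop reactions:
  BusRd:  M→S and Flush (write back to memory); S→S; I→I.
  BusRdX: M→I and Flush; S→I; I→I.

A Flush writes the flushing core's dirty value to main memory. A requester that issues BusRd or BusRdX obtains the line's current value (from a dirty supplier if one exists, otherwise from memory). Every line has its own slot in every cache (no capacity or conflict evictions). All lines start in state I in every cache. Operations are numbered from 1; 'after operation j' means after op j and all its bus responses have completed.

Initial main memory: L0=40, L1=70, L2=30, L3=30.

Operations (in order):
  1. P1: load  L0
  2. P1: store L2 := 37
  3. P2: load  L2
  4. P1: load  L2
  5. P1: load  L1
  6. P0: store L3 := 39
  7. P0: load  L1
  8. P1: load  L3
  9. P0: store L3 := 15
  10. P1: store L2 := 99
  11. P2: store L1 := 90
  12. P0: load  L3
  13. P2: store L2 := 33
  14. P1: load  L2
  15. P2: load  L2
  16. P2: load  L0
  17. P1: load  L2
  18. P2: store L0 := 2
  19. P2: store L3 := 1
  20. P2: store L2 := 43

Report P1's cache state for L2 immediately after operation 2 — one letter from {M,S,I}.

state = M

step 1: P1: load  L0  ⟶  ISI  (L0)  txn=BusRd  M[L0]=40
step 2: P1: store L2 := 37  ⟶  IMI  (L2)  txn=BusRdX  M[L2]=30
step 3: P2: load  L2  ⟶  ISS  (L2)  txn=BusRd+Flush  M[L2]=37
step 4: P1: load  L2  ⟶  ISS  (L2)  txn=∅  M[L2]=37
step 5: P1: load  L1  ⟶  ISI  (L1)  txn=BusRd  M[L1]=70
step 6: P0: store L3 := 39  ⟶  MII  (L3)  txn=BusRdX  M[L3]=30
step 7: P0: load  L1  ⟶  SSI  (L1)  txn=BusRd  M[L1]=70
step 8: P1: load  L3  ⟶  SSI  (L3)  txn=BusRd+Flush  M[L3]=39
step 9: P0: store L3 := 15  ⟶  MII  (L3)  txn=BusRdX  M[L3]=39
step 10: P1: store L2 := 99  ⟶  IMI  (L2)  txn=BusRdX  M[L2]=37
step 11: P2: store L1 := 90  ⟶  IIM  (L1)  txn=BusRdX  M[L1]=70
step 12: P0: load  L3  ⟶  MII  (L3)  txn=∅  M[L3]=39
step 13: P2: store L2 := 33  ⟶  IIM  (L2)  txn=BusRdX+Flush  M[L2]=99
step 14: P1: load  L2  ⟶  ISS  (L2)  txn=BusRd+Flush  M[L2]=33
step 15: P2: load  L2  ⟶  ISS  (L2)  txn=∅  M[L2]=33
step 16: P2: load  L0  ⟶  ISS  (L0)  txn=BusRd  M[L0]=40
step 17: P1: load  L2  ⟶  ISS  (L2)  txn=∅  M[L2]=33
step 18: P2: store L0 := 2  ⟶  IIM  (L0)  txn=BusRdX  M[L0]=40
step 19: P2: store L3 := 1  ⟶  IIM  (L3)  txn=BusRdX+Flush  M[L3]=15
step 20: P2: store L2 := 43  ⟶  IIM  (L2)  txn=BusRdX  M[L2]=33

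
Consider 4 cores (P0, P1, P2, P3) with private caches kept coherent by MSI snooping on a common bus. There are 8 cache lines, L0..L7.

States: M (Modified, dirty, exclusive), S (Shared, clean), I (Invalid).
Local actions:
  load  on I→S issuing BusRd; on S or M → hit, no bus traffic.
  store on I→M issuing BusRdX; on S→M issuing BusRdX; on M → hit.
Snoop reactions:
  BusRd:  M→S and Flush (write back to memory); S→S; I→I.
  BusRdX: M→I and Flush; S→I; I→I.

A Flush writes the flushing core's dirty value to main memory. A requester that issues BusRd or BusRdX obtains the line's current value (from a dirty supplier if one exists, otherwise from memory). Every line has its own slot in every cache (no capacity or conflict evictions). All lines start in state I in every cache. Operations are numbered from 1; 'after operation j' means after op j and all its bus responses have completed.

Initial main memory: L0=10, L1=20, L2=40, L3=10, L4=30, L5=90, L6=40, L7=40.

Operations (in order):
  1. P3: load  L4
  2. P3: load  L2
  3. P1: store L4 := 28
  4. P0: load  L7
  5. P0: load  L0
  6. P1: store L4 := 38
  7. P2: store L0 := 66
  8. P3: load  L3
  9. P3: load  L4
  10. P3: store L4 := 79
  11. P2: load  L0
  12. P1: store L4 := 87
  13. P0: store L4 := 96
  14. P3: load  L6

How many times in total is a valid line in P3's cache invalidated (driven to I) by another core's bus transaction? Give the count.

[1] P3: load  L4 | P0:I, P1:I, P2:I, P3:S(30) | bus: BusRd
[2] P3: load  L2 | P0:I, P1:I, P2:I, P3:S(40) | bus: BusRd
[3] P1: store L4 := 28 | P0:I, P1:M(28), P2:I, P3:I | bus: BusRdX
[4] P0: load  L7 | P0:S(40), P1:I, P2:I, P3:I | bus: BusRd
[5] P0: load  L0 | P0:S(10), P1:I, P2:I, P3:I | bus: BusRd
[6] P1: store L4 := 38 | P0:I, P1:M(38), P2:I, P3:I | bus: none
[7] P2: store L0 := 66 | P0:I, P1:I, P2:M(66), P3:I | bus: BusRdX
[8] P3: load  L3 | P0:I, P1:I, P2:I, P3:S(10) | bus: BusRd
[9] P3: load  L4 | P0:I, P1:S(38), P2:I, P3:S(38) | bus: BusRd,Flush
[10] P3: store L4 := 79 | P0:I, P1:I, P2:I, P3:M(79) | bus: BusRdX
[11] P2: load  L0 | P0:I, P1:I, P2:M(66), P3:I | bus: none
[12] P1: store L4 := 87 | P0:I, P1:M(87), P2:I, P3:I | bus: BusRdX,Flush
[13] P0: store L4 := 96 | P0:M(96), P1:I, P2:I, P3:I | bus: BusRdX,Flush
[14] P3: load  L6 | P0:I, P1:I, P2:I, P3:S(40) | bus: BusRd

invalidations = 2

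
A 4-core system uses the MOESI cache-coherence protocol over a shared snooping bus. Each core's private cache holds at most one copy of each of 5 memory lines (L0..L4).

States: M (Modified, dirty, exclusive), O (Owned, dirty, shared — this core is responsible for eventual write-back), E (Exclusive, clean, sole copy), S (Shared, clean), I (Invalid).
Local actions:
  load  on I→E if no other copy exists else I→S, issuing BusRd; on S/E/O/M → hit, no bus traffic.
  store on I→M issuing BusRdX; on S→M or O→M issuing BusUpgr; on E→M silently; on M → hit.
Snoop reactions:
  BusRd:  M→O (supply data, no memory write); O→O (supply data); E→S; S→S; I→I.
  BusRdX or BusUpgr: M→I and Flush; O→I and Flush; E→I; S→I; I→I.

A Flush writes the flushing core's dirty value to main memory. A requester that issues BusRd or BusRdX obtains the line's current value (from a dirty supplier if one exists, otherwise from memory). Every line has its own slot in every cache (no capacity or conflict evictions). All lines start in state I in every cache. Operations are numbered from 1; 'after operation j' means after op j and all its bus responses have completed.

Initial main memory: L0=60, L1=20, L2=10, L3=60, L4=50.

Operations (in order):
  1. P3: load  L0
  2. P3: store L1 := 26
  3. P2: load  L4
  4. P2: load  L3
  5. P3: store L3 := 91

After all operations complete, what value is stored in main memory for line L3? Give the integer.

  op1 P3: load  L0 → I/I/I/E on L0; bus BusRd; mem=60
  op2 P3: store L1 := 26 → I/I/I/M on L1; bus BusRdX; mem=20
  op3 P2: load  L4 → I/I/E/I on L4; bus BusRd; mem=50
  op4 P2: load  L3 → I/I/E/I on L3; bus BusRd; mem=60
  op5 P3: store L3 := 91 → I/I/I/M on L3; bus BusRdX; mem=60

memory[L3] = 60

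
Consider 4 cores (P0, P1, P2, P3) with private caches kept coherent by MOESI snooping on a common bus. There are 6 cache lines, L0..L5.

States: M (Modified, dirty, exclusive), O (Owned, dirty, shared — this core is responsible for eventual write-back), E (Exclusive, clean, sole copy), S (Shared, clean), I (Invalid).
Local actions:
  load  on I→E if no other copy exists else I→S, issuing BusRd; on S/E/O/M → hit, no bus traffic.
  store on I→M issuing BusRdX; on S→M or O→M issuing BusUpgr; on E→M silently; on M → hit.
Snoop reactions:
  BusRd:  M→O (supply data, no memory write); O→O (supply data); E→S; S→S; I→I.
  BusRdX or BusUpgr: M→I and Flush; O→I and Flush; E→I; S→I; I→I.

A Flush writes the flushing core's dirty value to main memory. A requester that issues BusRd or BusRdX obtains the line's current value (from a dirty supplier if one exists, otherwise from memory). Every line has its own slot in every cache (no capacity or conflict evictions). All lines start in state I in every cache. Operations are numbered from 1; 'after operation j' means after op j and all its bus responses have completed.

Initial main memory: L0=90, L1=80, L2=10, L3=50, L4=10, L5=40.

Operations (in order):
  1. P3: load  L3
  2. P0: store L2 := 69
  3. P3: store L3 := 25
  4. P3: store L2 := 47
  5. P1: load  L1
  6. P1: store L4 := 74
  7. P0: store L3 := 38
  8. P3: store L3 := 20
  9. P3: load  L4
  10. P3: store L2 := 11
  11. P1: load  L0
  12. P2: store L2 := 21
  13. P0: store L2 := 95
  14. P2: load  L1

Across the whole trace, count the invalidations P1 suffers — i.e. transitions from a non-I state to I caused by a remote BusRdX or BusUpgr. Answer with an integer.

invalidations = 0

  op1 P3: load  L3 → I/I/I/E on L3; bus BusRd; mem=50
  op2 P0: store L2 := 69 → M/I/I/I on L2; bus BusRdX; mem=10
  op3 P3: store L3 := 25 → I/I/I/M on L3; bus (none); mem=50
  op4 P3: store L2 := 47 → I/I/I/M on L2; bus BusRdX Flush; mem=69
  op5 P1: load  L1 → I/E/I/I on L1; bus BusRd; mem=80
  op6 P1: store L4 := 74 → I/M/I/I on L4; bus BusRdX; mem=10
  op7 P0: store L3 := 38 → M/I/I/I on L3; bus BusRdX Flush; mem=25
  op8 P3: store L3 := 20 → I/I/I/M on L3; bus BusRdX Flush; mem=38
  op9 P3: load  L4 → I/O/I/S on L4; bus BusRd; mem=10
  op10 P3: store L2 := 11 → I/I/I/M on L2; bus (none); mem=69
  op11 P1: load  L0 → I/E/I/I on L0; bus BusRd; mem=90
  op12 P2: store L2 := 21 → I/I/M/I on L2; bus BusRdX Flush; mem=11
  op13 P0: store L2 := 95 → M/I/I/I on L2; bus BusRdX Flush; mem=21
  op14 P2: load  L1 → I/S/S/I on L1; bus BusRd; mem=80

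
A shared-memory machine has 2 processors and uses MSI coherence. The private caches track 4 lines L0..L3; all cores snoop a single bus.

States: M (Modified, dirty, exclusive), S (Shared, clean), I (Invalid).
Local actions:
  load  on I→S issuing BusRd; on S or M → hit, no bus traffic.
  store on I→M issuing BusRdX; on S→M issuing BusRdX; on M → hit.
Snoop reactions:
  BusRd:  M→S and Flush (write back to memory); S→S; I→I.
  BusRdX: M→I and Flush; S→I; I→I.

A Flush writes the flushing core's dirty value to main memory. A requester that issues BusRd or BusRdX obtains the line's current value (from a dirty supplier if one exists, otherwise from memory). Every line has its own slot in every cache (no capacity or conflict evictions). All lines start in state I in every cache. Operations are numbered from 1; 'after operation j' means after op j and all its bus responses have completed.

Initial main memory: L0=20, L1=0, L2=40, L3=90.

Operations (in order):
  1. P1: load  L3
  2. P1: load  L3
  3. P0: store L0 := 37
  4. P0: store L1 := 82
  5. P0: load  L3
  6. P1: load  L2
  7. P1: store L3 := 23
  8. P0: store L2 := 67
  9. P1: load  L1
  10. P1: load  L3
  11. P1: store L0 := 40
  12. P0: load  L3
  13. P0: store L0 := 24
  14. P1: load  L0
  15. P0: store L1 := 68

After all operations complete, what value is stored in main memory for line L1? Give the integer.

[1] P1: load  L3 | P0:I, P1:S(90) | bus: BusRd
[2] P1: load  L3 | P0:I, P1:S(90) | bus: none
[3] P0: store L0 := 37 | P0:M(37), P1:I | bus: BusRdX
[4] P0: store L1 := 82 | P0:M(82), P1:I | bus: BusRdX
[5] P0: load  L3 | P0:S(90), P1:S(90) | bus: BusRd
[6] P1: load  L2 | P0:I, P1:S(40) | bus: BusRd
[7] P1: store L3 := 23 | P0:I, P1:M(23) | bus: BusRdX
[8] P0: store L2 := 67 | P0:M(67), P1:I | bus: BusRdX
[9] P1: load  L1 | P0:S(82), P1:S(82) | bus: BusRd,Flush
[10] P1: load  L3 | P0:I, P1:M(23) | bus: none
[11] P1: store L0 := 40 | P0:I, P1:M(40) | bus: BusRdX,Flush
[12] P0: load  L3 | P0:S(23), P1:S(23) | bus: BusRd,Flush
[13] P0: store L0 := 24 | P0:M(24), P1:I | bus: BusRdX,Flush
[14] P1: load  L0 | P0:S(24), P1:S(24) | bus: BusRd,Flush
[15] P0: store L1 := 68 | P0:M(68), P1:I | bus: BusRdX

memory[L1] = 82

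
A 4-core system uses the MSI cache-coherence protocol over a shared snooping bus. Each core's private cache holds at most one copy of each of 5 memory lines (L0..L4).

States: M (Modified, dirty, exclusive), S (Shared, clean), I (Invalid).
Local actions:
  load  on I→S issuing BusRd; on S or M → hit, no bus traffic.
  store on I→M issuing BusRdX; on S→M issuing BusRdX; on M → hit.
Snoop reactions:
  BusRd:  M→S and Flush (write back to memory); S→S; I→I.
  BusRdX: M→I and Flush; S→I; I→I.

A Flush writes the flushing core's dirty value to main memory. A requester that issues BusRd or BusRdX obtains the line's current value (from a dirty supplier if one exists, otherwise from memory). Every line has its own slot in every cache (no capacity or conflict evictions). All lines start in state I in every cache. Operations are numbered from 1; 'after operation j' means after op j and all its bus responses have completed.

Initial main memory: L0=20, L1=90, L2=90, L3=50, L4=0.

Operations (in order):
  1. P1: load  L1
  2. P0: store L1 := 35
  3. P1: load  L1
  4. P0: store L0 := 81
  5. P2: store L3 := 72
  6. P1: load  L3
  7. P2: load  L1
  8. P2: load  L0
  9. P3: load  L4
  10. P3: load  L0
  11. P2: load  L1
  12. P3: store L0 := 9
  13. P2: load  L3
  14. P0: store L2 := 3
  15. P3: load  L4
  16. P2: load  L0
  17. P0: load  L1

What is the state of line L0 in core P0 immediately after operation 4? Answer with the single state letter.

  op1 P1: load  L1 → I/S/I/I on L1; bus BusRd; mem=90
  op2 P0: store L1 := 35 → M/I/I/I on L1; bus BusRdX; mem=90
  op3 P1: load  L1 → S/S/I/I on L1; bus BusRd Flush; mem=35
  op4 P0: store L0 := 81 → M/I/I/I on L0; bus BusRdX; mem=20
  op5 P2: store L3 := 72 → I/I/M/I on L3; bus BusRdX; mem=50
  op6 P1: load  L3 → I/S/S/I on L3; bus BusRd Flush; mem=72
  op7 P2: load  L1 → S/S/S/I on L1; bus BusRd; mem=35
  op8 P2: load  L0 → S/I/S/I on L0; bus BusRd Flush; mem=81
  op9 P3: load  L4 → I/I/I/S on L4; bus BusRd; mem=0
  op10 P3: load  L0 → S/I/S/S on L0; bus BusRd; mem=81
  op11 P2: load  L1 → S/S/S/I on L1; bus (none); mem=35
  op12 P3: store L0 := 9 → I/I/I/M on L0; bus BusRdX; mem=81
  op13 P2: load  L3 → I/S/S/I on L3; bus (none); mem=72
  op14 P0: store L2 := 3 → M/I/I/I on L2; bus BusRdX; mem=90
  op15 P3: load  L4 → I/I/I/S on L4; bus (none); mem=0
  op16 P2: load  L0 → I/I/S/S on L0; bus BusRd Flush; mem=9
  op17 P0: load  L1 → S/S/S/I on L1; bus (none); mem=35

state = M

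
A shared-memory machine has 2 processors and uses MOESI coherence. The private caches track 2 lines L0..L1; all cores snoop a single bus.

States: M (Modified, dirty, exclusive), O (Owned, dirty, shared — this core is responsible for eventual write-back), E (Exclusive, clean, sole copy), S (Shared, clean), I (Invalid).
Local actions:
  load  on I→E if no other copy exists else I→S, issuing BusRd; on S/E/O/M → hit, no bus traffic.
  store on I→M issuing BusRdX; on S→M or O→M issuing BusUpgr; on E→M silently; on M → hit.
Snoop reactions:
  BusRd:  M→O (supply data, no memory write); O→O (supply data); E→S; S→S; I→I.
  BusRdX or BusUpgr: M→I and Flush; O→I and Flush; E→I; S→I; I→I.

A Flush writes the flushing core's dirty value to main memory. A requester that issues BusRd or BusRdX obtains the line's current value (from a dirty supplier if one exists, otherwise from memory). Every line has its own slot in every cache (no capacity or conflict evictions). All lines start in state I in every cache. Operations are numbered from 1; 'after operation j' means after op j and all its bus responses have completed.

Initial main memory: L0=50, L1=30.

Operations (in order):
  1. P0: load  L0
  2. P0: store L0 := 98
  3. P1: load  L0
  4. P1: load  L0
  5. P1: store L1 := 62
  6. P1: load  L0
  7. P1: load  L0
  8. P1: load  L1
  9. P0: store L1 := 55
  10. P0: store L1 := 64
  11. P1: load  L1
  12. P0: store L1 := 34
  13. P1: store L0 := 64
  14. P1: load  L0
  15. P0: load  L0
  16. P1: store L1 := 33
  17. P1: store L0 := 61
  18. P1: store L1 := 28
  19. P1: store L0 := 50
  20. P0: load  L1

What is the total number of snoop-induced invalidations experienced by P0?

step 1: P0: load  L0  ⟶  EI  (L0)  txn=BusRd  M[L0]=50
step 2: P0: store L0 := 98  ⟶  MI  (L0)  txn=∅  M[L0]=50
step 3: P1: load  L0  ⟶  OS  (L0)  txn=BusRd  M[L0]=50
step 4: P1: load  L0  ⟶  OS  (L0)  txn=∅  M[L0]=50
step 5: P1: store L1 := 62  ⟶  IM  (L1)  txn=BusRdX  M[L1]=30
step 6: P1: load  L0  ⟶  OS  (L0)  txn=∅  M[L0]=50
step 7: P1: load  L0  ⟶  OS  (L0)  txn=∅  M[L0]=50
step 8: P1: load  L1  ⟶  IM  (L1)  txn=∅  M[L1]=30
step 9: P0: store L1 := 55  ⟶  MI  (L1)  txn=BusRdX+Flush  M[L1]=62
step 10: P0: store L1 := 64  ⟶  MI  (L1)  txn=∅  M[L1]=62
step 11: P1: load  L1  ⟶  OS  (L1)  txn=BusRd  M[L1]=62
step 12: P0: store L1 := 34  ⟶  MI  (L1)  txn=BusUpgr  M[L1]=62
step 13: P1: store L0 := 64  ⟶  IM  (L0)  txn=BusUpgr+Flush  M[L0]=98
step 14: P1: load  L0  ⟶  IM  (L0)  txn=∅  M[L0]=98
step 15: P0: load  L0  ⟶  SO  (L0)  txn=BusRd  M[L0]=98
step 16: P1: store L1 := 33  ⟶  IM  (L1)  txn=BusRdX+Flush  M[L1]=34
step 17: P1: store L0 := 61  ⟶  IM  (L0)  txn=BusUpgr  M[L0]=98
step 18: P1: store L1 := 28  ⟶  IM  (L1)  txn=∅  M[L1]=34
step 19: P1: store L0 := 50  ⟶  IM  (L0)  txn=∅  M[L0]=98
step 20: P0: load  L1  ⟶  SO  (L1)  txn=BusRd  M[L1]=34

invalidations = 3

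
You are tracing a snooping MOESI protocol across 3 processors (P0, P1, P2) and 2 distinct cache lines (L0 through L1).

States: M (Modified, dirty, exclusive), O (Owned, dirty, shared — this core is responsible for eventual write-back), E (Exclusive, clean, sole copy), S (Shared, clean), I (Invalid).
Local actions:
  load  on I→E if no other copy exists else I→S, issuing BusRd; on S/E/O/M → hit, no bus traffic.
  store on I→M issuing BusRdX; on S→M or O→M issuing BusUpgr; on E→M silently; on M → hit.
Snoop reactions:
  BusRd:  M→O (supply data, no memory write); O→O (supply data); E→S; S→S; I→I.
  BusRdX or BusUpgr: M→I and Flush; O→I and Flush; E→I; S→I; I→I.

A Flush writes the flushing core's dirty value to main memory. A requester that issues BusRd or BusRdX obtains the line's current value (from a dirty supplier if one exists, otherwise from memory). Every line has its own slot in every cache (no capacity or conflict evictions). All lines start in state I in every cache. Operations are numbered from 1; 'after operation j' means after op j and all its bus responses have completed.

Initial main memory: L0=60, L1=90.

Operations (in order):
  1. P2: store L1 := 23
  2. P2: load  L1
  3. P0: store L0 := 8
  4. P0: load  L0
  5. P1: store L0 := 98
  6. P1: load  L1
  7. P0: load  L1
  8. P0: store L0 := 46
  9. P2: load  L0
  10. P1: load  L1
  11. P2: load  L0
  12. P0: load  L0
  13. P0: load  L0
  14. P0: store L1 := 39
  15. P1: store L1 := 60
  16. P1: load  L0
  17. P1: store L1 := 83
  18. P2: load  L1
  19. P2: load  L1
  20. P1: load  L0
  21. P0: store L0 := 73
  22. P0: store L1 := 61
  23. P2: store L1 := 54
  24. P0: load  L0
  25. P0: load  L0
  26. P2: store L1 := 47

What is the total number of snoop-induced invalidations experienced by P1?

  op1 P2: store L1 := 23 → I/I/M on L1; bus BusRdX; mem=90
  op2 P2: load  L1 → I/I/M on L1; bus (none); mem=90
  op3 P0: store L0 := 8 → M/I/I on L0; bus BusRdX; mem=60
  op4 P0: load  L0 → M/I/I on L0; bus (none); mem=60
  op5 P1: store L0 := 98 → I/M/I on L0; bus BusRdX Flush; mem=8
  op6 P1: load  L1 → I/S/O on L1; bus BusRd; mem=90
  op7 P0: load  L1 → S/S/O on L1; bus BusRd; mem=90
  op8 P0: store L0 := 46 → M/I/I on L0; bus BusRdX Flush; mem=98
  op9 P2: load  L0 → O/I/S on L0; bus BusRd; mem=98
  op10 P1: load  L1 → S/S/O on L1; bus (none); mem=90
  op11 P2: load  L0 → O/I/S on L0; bus (none); mem=98
  op12 P0: load  L0 → O/I/S on L0; bus (none); mem=98
  op13 P0: load  L0 → O/I/S on L0; bus (none); mem=98
  op14 P0: store L1 := 39 → M/I/I on L1; bus BusUpgr Flush; mem=23
  op15 P1: store L1 := 60 → I/M/I on L1; bus BusRdX Flush; mem=39
  op16 P1: load  L0 → O/S/S on L0; bus BusRd; mem=98
  op17 P1: store L1 := 83 → I/M/I on L1; bus (none); mem=39
  op18 P2: load  L1 → I/O/S on L1; bus BusRd; mem=39
  op19 P2: load  L1 → I/O/S on L1; bus (none); mem=39
  op20 P1: load  L0 → O/S/S on L0; bus (none); mem=98
  op21 P0: store L0 := 73 → M/I/I on L0; bus BusUpgr; mem=98
  op22 P0: store L1 := 61 → M/I/I on L1; bus BusRdX Flush; mem=83
  op23 P2: store L1 := 54 → I/I/M on L1; bus BusRdX Flush; mem=61
  op24 P0: load  L0 → M/I/I on L0; bus (none); mem=98
  op25 P0: load  L0 → M/I/I on L0; bus (none); mem=98
  op26 P2: store L1 := 47 → I/I/M on L1; bus (none); mem=61

invalidations = 4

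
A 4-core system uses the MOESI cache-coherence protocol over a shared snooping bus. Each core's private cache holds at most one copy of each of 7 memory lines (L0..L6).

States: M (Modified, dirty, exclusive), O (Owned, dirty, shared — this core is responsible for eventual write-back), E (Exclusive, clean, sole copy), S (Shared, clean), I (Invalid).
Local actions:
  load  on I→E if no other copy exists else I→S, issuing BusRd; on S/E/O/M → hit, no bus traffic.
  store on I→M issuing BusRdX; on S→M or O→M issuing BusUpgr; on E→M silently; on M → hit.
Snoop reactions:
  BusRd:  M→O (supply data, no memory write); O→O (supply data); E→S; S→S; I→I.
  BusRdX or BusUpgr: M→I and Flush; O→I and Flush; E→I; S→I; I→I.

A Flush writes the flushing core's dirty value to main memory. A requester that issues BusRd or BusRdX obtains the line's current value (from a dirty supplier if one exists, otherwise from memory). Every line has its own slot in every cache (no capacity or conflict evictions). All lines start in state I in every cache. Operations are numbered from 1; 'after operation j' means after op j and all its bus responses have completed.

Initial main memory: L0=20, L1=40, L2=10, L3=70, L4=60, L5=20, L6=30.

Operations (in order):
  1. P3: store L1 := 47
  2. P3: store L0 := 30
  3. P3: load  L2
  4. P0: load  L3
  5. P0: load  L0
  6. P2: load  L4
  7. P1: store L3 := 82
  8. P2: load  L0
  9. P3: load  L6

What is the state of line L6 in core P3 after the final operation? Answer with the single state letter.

[1] P3: store L1 := 47 | P0:I, P1:I, P2:I, P3:M(47) | bus: BusRdX
[2] P3: store L0 := 30 | P0:I, P1:I, P2:I, P3:M(30) | bus: BusRdX
[3] P3: load  L2 | P0:I, P1:I, P2:I, P3:E(10) | bus: BusRd
[4] P0: load  L3 | P0:E(70), P1:I, P2:I, P3:I | bus: BusRd
[5] P0: load  L0 | P0:S(30), P1:I, P2:I, P3:O(30) | bus: BusRd
[6] P2: load  L4 | P0:I, P1:I, P2:E(60), P3:I | bus: BusRd
[7] P1: store L3 := 82 | P0:I, P1:M(82), P2:I, P3:I | bus: BusRdX
[8] P2: load  L0 | P0:S(30), P1:I, P2:S(30), P3:O(30) | bus: BusRd
[9] P3: load  L6 | P0:I, P1:I, P2:I, P3:E(30) | bus: BusRd

state = E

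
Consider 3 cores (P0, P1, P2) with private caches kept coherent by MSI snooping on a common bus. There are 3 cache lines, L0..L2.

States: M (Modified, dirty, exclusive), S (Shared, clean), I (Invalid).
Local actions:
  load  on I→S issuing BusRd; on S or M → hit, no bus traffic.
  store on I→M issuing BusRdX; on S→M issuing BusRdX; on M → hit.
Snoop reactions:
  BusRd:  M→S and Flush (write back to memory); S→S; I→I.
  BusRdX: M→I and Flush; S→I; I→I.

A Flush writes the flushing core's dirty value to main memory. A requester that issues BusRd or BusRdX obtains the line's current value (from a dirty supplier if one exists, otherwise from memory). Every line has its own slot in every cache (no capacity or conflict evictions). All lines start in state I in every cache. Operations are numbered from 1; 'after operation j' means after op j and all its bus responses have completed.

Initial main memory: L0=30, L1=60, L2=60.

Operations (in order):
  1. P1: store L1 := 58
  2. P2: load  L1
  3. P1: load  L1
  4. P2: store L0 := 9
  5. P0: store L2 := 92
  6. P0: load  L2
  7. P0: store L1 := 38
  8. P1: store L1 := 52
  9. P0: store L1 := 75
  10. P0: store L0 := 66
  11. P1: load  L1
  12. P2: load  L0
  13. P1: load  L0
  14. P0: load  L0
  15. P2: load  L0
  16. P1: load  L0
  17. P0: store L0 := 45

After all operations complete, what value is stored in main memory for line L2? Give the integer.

[1] P1: store L1 := 58 | P0:I, P1:M(58), P2:I | bus: BusRdX
[2] P2: load  L1 | P0:I, P1:S(58), P2:S(58) | bus: BusRd,Flush
[3] P1: load  L1 | P0:I, P1:S(58), P2:S(58) | bus: none
[4] P2: store L0 := 9 | P0:I, P1:I, P2:M(9) | bus: BusRdX
[5] P0: store L2 := 92 | P0:M(92), P1:I, P2:I | bus: BusRdX
[6] P0: load  L2 | P0:M(92), P1:I, P2:I | bus: none
[7] P0: store L1 := 38 | P0:M(38), P1:I, P2:I | bus: BusRdX
[8] P1: store L1 := 52 | P0:I, P1:M(52), P2:I | bus: BusRdX,Flush
[9] P0: store L1 := 75 | P0:M(75), P1:I, P2:I | bus: BusRdX,Flush
[10] P0: store L0 := 66 | P0:M(66), P1:I, P2:I | bus: BusRdX,Flush
[11] P1: load  L1 | P0:S(75), P1:S(75), P2:I | bus: BusRd,Flush
[12] P2: load  L0 | P0:S(66), P1:I, P2:S(66) | bus: BusRd,Flush
[13] P1: load  L0 | P0:S(66), P1:S(66), P2:S(66) | bus: BusRd
[14] P0: load  L0 | P0:S(66), P1:S(66), P2:S(66) | bus: none
[15] P2: load  L0 | P0:S(66), P1:S(66), P2:S(66) | bus: none
[16] P1: load  L0 | P0:S(66), P1:S(66), P2:S(66) | bus: none
[17] P0: store L0 := 45 | P0:M(45), P1:I, P2:I | bus: BusRdX

memory[L2] = 60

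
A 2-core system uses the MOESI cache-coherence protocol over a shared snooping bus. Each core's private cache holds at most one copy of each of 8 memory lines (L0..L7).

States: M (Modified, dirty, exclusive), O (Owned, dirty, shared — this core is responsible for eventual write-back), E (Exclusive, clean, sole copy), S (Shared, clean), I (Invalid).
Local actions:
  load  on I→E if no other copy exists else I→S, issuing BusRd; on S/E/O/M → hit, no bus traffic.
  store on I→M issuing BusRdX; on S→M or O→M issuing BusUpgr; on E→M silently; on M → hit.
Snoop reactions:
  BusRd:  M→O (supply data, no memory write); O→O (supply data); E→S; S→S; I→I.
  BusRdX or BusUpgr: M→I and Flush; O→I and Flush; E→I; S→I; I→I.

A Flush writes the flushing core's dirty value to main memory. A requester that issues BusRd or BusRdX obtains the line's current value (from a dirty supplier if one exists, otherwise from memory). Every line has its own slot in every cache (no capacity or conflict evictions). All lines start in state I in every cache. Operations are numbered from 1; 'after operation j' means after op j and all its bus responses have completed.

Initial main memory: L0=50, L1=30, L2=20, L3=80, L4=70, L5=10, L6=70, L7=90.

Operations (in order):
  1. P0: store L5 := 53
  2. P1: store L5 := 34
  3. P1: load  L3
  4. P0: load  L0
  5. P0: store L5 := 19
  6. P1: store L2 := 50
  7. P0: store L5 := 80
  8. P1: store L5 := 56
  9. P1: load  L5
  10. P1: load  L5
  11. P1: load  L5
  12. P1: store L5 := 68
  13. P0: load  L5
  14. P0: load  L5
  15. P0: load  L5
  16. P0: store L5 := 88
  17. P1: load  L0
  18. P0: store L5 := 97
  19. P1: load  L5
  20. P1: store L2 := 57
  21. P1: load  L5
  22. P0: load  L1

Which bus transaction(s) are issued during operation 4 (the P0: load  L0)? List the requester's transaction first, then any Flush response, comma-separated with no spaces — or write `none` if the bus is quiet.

bus = BusRd

  op1 P0: store L5 := 53 → M/I on L5; bus BusRdX; mem=10
  op2 P1: store L5 := 34 → I/M on L5; bus BusRdX Flush; mem=53
  op3 P1: load  L3 → I/E on L3; bus BusRd; mem=80
  op4 P0: load  L0 → E/I on L0; bus BusRd; mem=50
  op5 P0: store L5 := 19 → M/I on L5; bus BusRdX Flush; mem=34
  op6 P1: store L2 := 50 → I/M on L2; bus BusRdX; mem=20
  op7 P0: store L5 := 80 → M/I on L5; bus (none); mem=34
  op8 P1: store L5 := 56 → I/M on L5; bus BusRdX Flush; mem=80
  op9 P1: load  L5 → I/M on L5; bus (none); mem=80
  op10 P1: load  L5 → I/M on L5; bus (none); mem=80
  op11 P1: load  L5 → I/M on L5; bus (none); mem=80
  op12 P1: store L5 := 68 → I/M on L5; bus (none); mem=80
  op13 P0: load  L5 → S/O on L5; bus BusRd; mem=80
  op14 P0: load  L5 → S/O on L5; bus (none); mem=80
  op15 P0: load  L5 → S/O on L5; bus (none); mem=80
  op16 P0: store L5 := 88 → M/I on L5; bus BusUpgr Flush; mem=68
  op17 P1: load  L0 → S/S on L0; bus BusRd; mem=50
  op18 P0: store L5 := 97 → M/I on L5; bus (none); mem=68
  op19 P1: load  L5 → O/S on L5; bus BusRd; mem=68
  op20 P1: store L2 := 57 → I/M on L2; bus (none); mem=20
  op21 P1: load  L5 → O/S on L5; bus (none); mem=68
  op22 P0: load  L1 → E/I on L1; bus BusRd; mem=30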